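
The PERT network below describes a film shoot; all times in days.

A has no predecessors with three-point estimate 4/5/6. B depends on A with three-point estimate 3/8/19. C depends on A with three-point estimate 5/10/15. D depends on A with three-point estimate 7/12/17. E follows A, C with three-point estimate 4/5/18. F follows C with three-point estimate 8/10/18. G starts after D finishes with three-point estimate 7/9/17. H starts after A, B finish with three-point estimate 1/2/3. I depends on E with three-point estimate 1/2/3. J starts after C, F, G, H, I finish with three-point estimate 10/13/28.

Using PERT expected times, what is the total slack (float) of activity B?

11 days

te_A = (4 + 4·5 + 6)/6 = 30/6 = 5
te_B = (3 + 4·8 + 19)/6 = 54/6 = 9
te_C = (5 + 4·10 + 15)/6 = 60/6 = 10
te_D = (7 + 4·12 + 17)/6 = 72/6 = 12
te_E = (4 + 4·5 + 18)/6 = 42/6 = 7
te_F = (8 + 4·10 + 18)/6 = 66/6 = 11
te_G = (7 + 4·9 + 17)/6 = 60/6 = 10
te_H = (1 + 4·2 + 3)/6 = 12/6 = 2
te_I = (1 + 4·2 + 3)/6 = 12/6 = 2
te_J = (10 + 4·13 + 28)/6 = 90/6 = 15

Forward pass:
ES_A = 0; EF_A = 5
ES_B = 5; EF_B = 5+9 = 14
ES_C = 5; EF_C = 5+10 = 15
ES_D = 5; EF_D = 5+12 = 17
ES_E = max(EF_A=5, EF_C=15) = 15; EF_E = 15+7 = 22
ES_F = 15; EF_F = 15+11 = 26
ES_G = 17; EF_G = 17+10 = 27
ES_H = max(EF_A=5, EF_B=14) = 14; EF_H = 14+2 = 16
ES_I = 22; EF_I = 22+2 = 24
ES_J = max(EF_C=15, EF_F=26, EF_G=27, EF_H=16, EF_I=24) = 27; EF_J = 27+15 = 42
Expected project duration μ = 42 days. Critical path: A → D → G → J.

Backward pass:
LF_J = 42; LS_J = 42−15 = 27
LF_I = LS_J = 27; LS_I = 27−2 = 25
LF_H = LS_J = 27; LS_H = 27−2 = 25
LF_G = LS_J = 27; LS_G = 27−10 = 17
LF_F = LS_J = 27; LS_F = 27−11 = 16
LF_E = LS_I = 25; LS_E = 25−7 = 18
LF_D = LS_G = 17; LS_D = 17−12 = 5
LF_C = min(LS_E=18, LS_F=16, LS_J=27) = 16; LS_C = 16−10 = 6
LF_B = LS_H = 25; LS_B = 25−9 = 16
LF_A = min(LS_B=16, LS_C=6, LS_D=5, LS_E=18, LS_H=25) = 5; LS_A = 5−5 = 0
Slack_B = LS_B − ES_B = 16 − 5 = 11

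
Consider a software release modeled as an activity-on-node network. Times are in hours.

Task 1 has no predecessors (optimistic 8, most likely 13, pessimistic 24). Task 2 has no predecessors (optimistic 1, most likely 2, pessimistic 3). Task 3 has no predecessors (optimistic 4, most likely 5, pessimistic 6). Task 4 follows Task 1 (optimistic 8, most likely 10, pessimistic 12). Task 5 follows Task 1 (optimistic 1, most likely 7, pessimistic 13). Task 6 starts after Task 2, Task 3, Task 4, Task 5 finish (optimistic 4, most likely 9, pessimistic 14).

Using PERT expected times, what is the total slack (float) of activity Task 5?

te_Task 1 = (8 + 4·13 + 24)/6 = 84/6 = 14
te_Task 2 = (1 + 4·2 + 3)/6 = 12/6 = 2
te_Task 3 = (4 + 4·5 + 6)/6 = 30/6 = 5
te_Task 4 = (8 + 4·10 + 12)/6 = 60/6 = 10
te_Task 5 = (1 + 4·7 + 13)/6 = 42/6 = 7
te_Task 6 = (4 + 4·9 + 14)/6 = 54/6 = 9

Forward pass:
ES_Task 1 = 0; EF_Task 1 = 14
ES_Task 2 = 0; EF_Task 2 = 2
ES_Task 3 = 0; EF_Task 3 = 5
ES_Task 4 = 14; EF_Task 4 = 14+10 = 24
ES_Task 5 = 14; EF_Task 5 = 14+7 = 21
ES_Task 6 = max(EF_Task 2=2, EF_Task 3=5, EF_Task 4=24, EF_Task 5=21) = 24; EF_Task 6 = 24+9 = 33
Expected project duration μ = 33 hours. Critical path: Task 1 → Task 4 → Task 6.

Backward pass:
LF_Task 6 = 33; LS_Task 6 = 33−9 = 24
LF_Task 5 = LS_Task 6 = 24; LS_Task 5 = 24−7 = 17
LF_Task 4 = LS_Task 6 = 24; LS_Task 4 = 24−10 = 14
LF_Task 3 = LS_Task 6 = 24; LS_Task 3 = 24−5 = 19
LF_Task 2 = LS_Task 6 = 24; LS_Task 2 = 24−2 = 22
LF_Task 1 = min(LS_Task 4=14, LS_Task 5=17) = 14; LS_Task 1 = 14−14 = 0
Slack_Task 5 = LS_Task 5 − ES_Task 5 = 17 − 14 = 3

3 hours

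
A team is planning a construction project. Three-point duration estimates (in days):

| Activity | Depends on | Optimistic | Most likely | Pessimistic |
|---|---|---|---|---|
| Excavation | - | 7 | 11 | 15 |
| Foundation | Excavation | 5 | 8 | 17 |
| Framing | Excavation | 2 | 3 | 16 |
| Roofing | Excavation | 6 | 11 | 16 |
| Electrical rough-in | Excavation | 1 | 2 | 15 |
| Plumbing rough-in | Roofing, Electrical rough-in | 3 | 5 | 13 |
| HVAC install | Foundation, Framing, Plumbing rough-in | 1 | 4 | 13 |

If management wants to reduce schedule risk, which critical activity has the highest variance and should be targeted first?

te_Excavation = (7 + 4·11 + 15)/6 = 66/6 = 11; σ²_Excavation = ((15−7)/6)² = 1.778
te_Foundation = (5 + 4·8 + 17)/6 = 54/6 = 9; σ²_Foundation = ((17−5)/6)² = 4.000
te_Framing = (2 + 4·3 + 16)/6 = 30/6 = 5; σ²_Framing = ((16−2)/6)² = 5.444
te_Roofing = (6 + 4·11 + 16)/6 = 66/6 = 11; σ²_Roofing = ((16−6)/6)² = 2.778
te_Electrical rough-in = (1 + 4·2 + 15)/6 = 24/6 = 4; σ²_Electrical rough-in = ((15−1)/6)² = 5.444
te_Plumbing rough-in = (3 + 4·5 + 13)/6 = 36/6 = 6; σ²_Plumbing rough-in = ((13−3)/6)² = 2.778
te_HVAC install = (1 + 4·4 + 13)/6 = 30/6 = 5; σ²_HVAC install = ((13−1)/6)² = 4.000

Forward pass:
ES_Excavation = 0; EF_Excavation = 11
ES_Foundation = 11; EF_Foundation = 11+9 = 20
ES_Framing = 11; EF_Framing = 11+5 = 16
ES_Roofing = 11; EF_Roofing = 11+11 = 22
ES_Electrical rough-in = 11; EF_Electrical rough-in = 11+4 = 15
ES_Plumbing rough-in = max(EF_Roofing=22, EF_Electrical rough-in=15) = 22; EF_Plumbing rough-in = 22+6 = 28
ES_HVAC install = max(EF_Foundation=20, EF_Framing=16, EF_Plumbing rough-in=28) = 28; EF_HVAC install = 28+5 = 33
Expected project duration μ = 33 days. Critical path: Excavation → Roofing → Plumbing rough-in → HVAC install.

Variances on critical path: σ²_Excavation=1.778, σ²_Roofing=2.778, σ²_Plumbing rough-in=2.778, σ²_HVAC install=4.000.
Largest is σ²_HVAC install = 4.000.

HVAC install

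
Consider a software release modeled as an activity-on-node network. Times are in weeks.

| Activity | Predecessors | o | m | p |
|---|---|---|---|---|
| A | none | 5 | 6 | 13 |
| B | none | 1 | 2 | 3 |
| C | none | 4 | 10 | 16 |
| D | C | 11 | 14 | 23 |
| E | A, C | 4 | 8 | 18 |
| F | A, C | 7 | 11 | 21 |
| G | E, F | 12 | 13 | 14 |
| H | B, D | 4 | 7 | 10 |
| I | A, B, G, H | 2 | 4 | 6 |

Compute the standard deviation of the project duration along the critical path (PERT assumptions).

te_A = (5 + 4·6 + 13)/6 = 42/6 = 7; σ²_A = ((13−5)/6)² = 1.778
te_B = (1 + 4·2 + 3)/6 = 12/6 = 2; σ²_B = ((3−1)/6)² = 0.111
te_C = (4 + 4·10 + 16)/6 = 60/6 = 10; σ²_C = ((16−4)/6)² = 4.000
te_D = (11 + 4·14 + 23)/6 = 90/6 = 15; σ²_D = ((23−11)/6)² = 4.000
te_E = (4 + 4·8 + 18)/6 = 54/6 = 9; σ²_E = ((18−4)/6)² = 5.444
te_F = (7 + 4·11 + 21)/6 = 72/6 = 12; σ²_F = ((21−7)/6)² = 5.444
te_G = (12 + 4·13 + 14)/6 = 78/6 = 13; σ²_G = ((14−12)/6)² = 0.111
te_H = (4 + 4·7 + 10)/6 = 42/6 = 7; σ²_H = ((10−4)/6)² = 1.000
te_I = (2 + 4·4 + 6)/6 = 24/6 = 4; σ²_I = ((6−2)/6)² = 0.444

Forward pass:
ES_A = 0; EF_A = 7
ES_B = 0; EF_B = 2
ES_C = 0; EF_C = 10
ES_D = 10; EF_D = 10+15 = 25
ES_E = max(EF_A=7, EF_C=10) = 10; EF_E = 10+9 = 19
ES_F = max(EF_A=7, EF_C=10) = 10; EF_F = 10+12 = 22
ES_G = max(EF_E=19, EF_F=22) = 22; EF_G = 22+13 = 35
ES_H = max(EF_B=2, EF_D=25) = 25; EF_H = 25+7 = 32
ES_I = max(EF_A=7, EF_B=2, EF_G=35, EF_H=32) = 35; EF_I = 35+4 = 39
Expected project duration μ = 39 weeks. Critical path: C → F → G → I.

Variance along critical path = 4.000 + 5.444 + 0.111 + 0.444 = 10.000
σ = √10.000 = 3.162 weeks

3.16 weeks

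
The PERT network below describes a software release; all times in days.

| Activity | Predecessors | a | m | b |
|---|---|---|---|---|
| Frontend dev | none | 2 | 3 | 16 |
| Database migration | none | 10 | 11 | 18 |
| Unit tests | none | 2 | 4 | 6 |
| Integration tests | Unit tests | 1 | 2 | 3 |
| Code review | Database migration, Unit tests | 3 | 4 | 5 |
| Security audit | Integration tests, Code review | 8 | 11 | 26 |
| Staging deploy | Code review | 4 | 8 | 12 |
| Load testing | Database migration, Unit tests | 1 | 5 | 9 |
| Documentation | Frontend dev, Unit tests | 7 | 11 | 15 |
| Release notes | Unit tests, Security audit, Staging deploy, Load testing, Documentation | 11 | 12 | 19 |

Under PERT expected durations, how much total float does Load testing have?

12 days

te_Frontend dev = (2 + 4·3 + 16)/6 = 30/6 = 5
te_Database migration = (10 + 4·11 + 18)/6 = 72/6 = 12
te_Unit tests = (2 + 4·4 + 6)/6 = 24/6 = 4
te_Integration tests = (1 + 4·2 + 3)/6 = 12/6 = 2
te_Code review = (3 + 4·4 + 5)/6 = 24/6 = 4
te_Security audit = (8 + 4·11 + 26)/6 = 78/6 = 13
te_Staging deploy = (4 + 4·8 + 12)/6 = 48/6 = 8
te_Load testing = (1 + 4·5 + 9)/6 = 30/6 = 5
te_Documentation = (7 + 4·11 + 15)/6 = 66/6 = 11
te_Release notes = (11 + 4·12 + 19)/6 = 78/6 = 13

Forward pass:
ES_Frontend dev = 0; EF_Frontend dev = 5
ES_Database migration = 0; EF_Database migration = 12
ES_Unit tests = 0; EF_Unit tests = 4
ES_Integration tests = 4; EF_Integration tests = 4+2 = 6
ES_Code review = max(EF_Database migration=12, EF_Unit tests=4) = 12; EF_Code review = 12+4 = 16
ES_Security audit = max(EF_Integration tests=6, EF_Code review=16) = 16; EF_Security audit = 16+13 = 29
ES_Staging deploy = 16; EF_Staging deploy = 16+8 = 24
ES_Load testing = max(EF_Database migration=12, EF_Unit tests=4) = 12; EF_Load testing = 12+5 = 17
ES_Documentation = max(EF_Frontend dev=5, EF_Unit tests=4) = 5; EF_Documentation = 5+11 = 16
ES_Release notes = max(EF_Unit tests=4, EF_Security audit=29, EF_Staging deploy=24, EF_Load testing=17, EF_Documentation=16) = 29; EF_Release notes = 29+13 = 42
Expected project duration μ = 42 days. Critical path: Database migration → Code review → Security audit → Release notes.

Backward pass:
LF_Release notes = 42; LS_Release notes = 42−13 = 29
LF_Documentation = LS_Release notes = 29; LS_Documentation = 29−11 = 18
LF_Load testing = LS_Release notes = 29; LS_Load testing = 29−5 = 24
LF_Staging deploy = LS_Release notes = 29; LS_Staging deploy = 29−8 = 21
LF_Security audit = LS_Release notes = 29; LS_Security audit = 29−13 = 16
LF_Code review = min(LS_Security audit=16, LS_Staging deploy=21) = 16; LS_Code review = 16−4 = 12
LF_Integration tests = LS_Security audit = 16; LS_Integration tests = 16−2 = 14
LF_Unit tests = min(LS_Integration tests=14, LS_Code review=12, LS_Load testing=24, LS_Documentation=18, LS_Release notes=29) = 12; LS_Unit tests = 12−4 = 8
LF_Database migration = min(LS_Code review=12, LS_Load testing=24) = 12; LS_Database migration = 12−12 = 0
LF_Frontend dev = LS_Documentation = 18; LS_Frontend dev = 18−5 = 13
Slack_Load testing = LS_Load testing − ES_Load testing = 24 − 12 = 12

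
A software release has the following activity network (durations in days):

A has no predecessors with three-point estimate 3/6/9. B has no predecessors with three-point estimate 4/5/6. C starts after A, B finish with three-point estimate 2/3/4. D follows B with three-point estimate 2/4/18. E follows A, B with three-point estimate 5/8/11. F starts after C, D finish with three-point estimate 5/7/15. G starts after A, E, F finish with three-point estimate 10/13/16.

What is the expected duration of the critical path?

32 days

te_A = (3 + 4·6 + 9)/6 = 36/6 = 6
te_B = (4 + 4·5 + 6)/6 = 30/6 = 5
te_C = (2 + 4·3 + 4)/6 = 18/6 = 3
te_D = (2 + 4·4 + 18)/6 = 36/6 = 6
te_E = (5 + 4·8 + 11)/6 = 48/6 = 8
te_F = (5 + 4·7 + 15)/6 = 48/6 = 8
te_G = (10 + 4·13 + 16)/6 = 78/6 = 13

Forward pass:
ES_A = 0; EF_A = 6
ES_B = 0; EF_B = 5
ES_C = max(EF_A=6, EF_B=5) = 6; EF_C = 6+3 = 9
ES_D = 5; EF_D = 5+6 = 11
ES_E = max(EF_A=6, EF_B=5) = 6; EF_E = 6+8 = 14
ES_F = max(EF_C=9, EF_D=11) = 11; EF_F = 11+8 = 19
ES_G = max(EF_A=6, EF_E=14, EF_F=19) = 19; EF_G = 19+13 = 32
Expected project duration μ = 32 days. Critical path: B → D → F → G.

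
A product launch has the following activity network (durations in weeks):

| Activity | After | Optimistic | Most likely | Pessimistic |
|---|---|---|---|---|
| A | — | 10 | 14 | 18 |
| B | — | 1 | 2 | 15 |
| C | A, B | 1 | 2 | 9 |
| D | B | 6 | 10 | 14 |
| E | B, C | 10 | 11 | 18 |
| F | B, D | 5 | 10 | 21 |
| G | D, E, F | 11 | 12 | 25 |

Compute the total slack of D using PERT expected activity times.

te_A = (10 + 4·14 + 18)/6 = 84/6 = 14
te_B = (1 + 4·2 + 15)/6 = 24/6 = 4
te_C = (1 + 4·2 + 9)/6 = 18/6 = 3
te_D = (6 + 4·10 + 14)/6 = 60/6 = 10
te_E = (10 + 4·11 + 18)/6 = 72/6 = 12
te_F = (5 + 4·10 + 21)/6 = 66/6 = 11
te_G = (11 + 4·12 + 25)/6 = 84/6 = 14

Forward pass:
ES_A = 0; EF_A = 14
ES_B = 0; EF_B = 4
ES_C = max(EF_A=14, EF_B=4) = 14; EF_C = 14+3 = 17
ES_D = 4; EF_D = 4+10 = 14
ES_E = max(EF_B=4, EF_C=17) = 17; EF_E = 17+12 = 29
ES_F = max(EF_B=4, EF_D=14) = 14; EF_F = 14+11 = 25
ES_G = max(EF_D=14, EF_E=29, EF_F=25) = 29; EF_G = 29+14 = 43
Expected project duration μ = 43 weeks. Critical path: A → C → E → G.

Backward pass:
LF_G = 43; LS_G = 43−14 = 29
LF_F = LS_G = 29; LS_F = 29−11 = 18
LF_E = LS_G = 29; LS_E = 29−12 = 17
LF_D = min(LS_F=18, LS_G=29) = 18; LS_D = 18−10 = 8
LF_C = LS_E = 17; LS_C = 17−3 = 14
LF_B = min(LS_C=14, LS_D=8, LS_E=17, LS_F=18) = 8; LS_B = 8−4 = 4
LF_A = LS_C = 14; LS_A = 14−14 = 0
Slack_D = LS_D − ES_D = 8 − 4 = 4

4 weeks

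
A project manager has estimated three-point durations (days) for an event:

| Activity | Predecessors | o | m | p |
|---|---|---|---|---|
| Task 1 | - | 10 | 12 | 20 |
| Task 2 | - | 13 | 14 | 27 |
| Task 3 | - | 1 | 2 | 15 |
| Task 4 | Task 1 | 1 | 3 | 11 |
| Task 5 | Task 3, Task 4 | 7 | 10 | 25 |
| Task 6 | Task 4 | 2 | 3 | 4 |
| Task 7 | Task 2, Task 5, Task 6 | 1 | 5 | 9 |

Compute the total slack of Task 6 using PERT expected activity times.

te_Task 1 = (10 + 4·12 + 20)/6 = 78/6 = 13
te_Task 2 = (13 + 4·14 + 27)/6 = 96/6 = 16
te_Task 3 = (1 + 4·2 + 15)/6 = 24/6 = 4
te_Task 4 = (1 + 4·3 + 11)/6 = 24/6 = 4
te_Task 5 = (7 + 4·10 + 25)/6 = 72/6 = 12
te_Task 6 = (2 + 4·3 + 4)/6 = 18/6 = 3
te_Task 7 = (1 + 4·5 + 9)/6 = 30/6 = 5

Forward pass:
ES_Task 1 = 0; EF_Task 1 = 13
ES_Task 2 = 0; EF_Task 2 = 16
ES_Task 3 = 0; EF_Task 3 = 4
ES_Task 4 = 13; EF_Task 4 = 13+4 = 17
ES_Task 5 = max(EF_Task 3=4, EF_Task 4=17) = 17; EF_Task 5 = 17+12 = 29
ES_Task 6 = 17; EF_Task 6 = 17+3 = 20
ES_Task 7 = max(EF_Task 2=16, EF_Task 5=29, EF_Task 6=20) = 29; EF_Task 7 = 29+5 = 34
Expected project duration μ = 34 days. Critical path: Task 1 → Task 4 → Task 5 → Task 7.

Backward pass:
LF_Task 7 = 34; LS_Task 7 = 34−5 = 29
LF_Task 6 = LS_Task 7 = 29; LS_Task 6 = 29−3 = 26
LF_Task 5 = LS_Task 7 = 29; LS_Task 5 = 29−12 = 17
LF_Task 4 = min(LS_Task 5=17, LS_Task 6=26) = 17; LS_Task 4 = 17−4 = 13
LF_Task 3 = LS_Task 5 = 17; LS_Task 3 = 17−4 = 13
LF_Task 2 = LS_Task 7 = 29; LS_Task 2 = 29−16 = 13
LF_Task 1 = LS_Task 4 = 13; LS_Task 1 = 13−13 = 0
Slack_Task 6 = LS_Task 6 − ES_Task 6 = 26 − 17 = 9

9 days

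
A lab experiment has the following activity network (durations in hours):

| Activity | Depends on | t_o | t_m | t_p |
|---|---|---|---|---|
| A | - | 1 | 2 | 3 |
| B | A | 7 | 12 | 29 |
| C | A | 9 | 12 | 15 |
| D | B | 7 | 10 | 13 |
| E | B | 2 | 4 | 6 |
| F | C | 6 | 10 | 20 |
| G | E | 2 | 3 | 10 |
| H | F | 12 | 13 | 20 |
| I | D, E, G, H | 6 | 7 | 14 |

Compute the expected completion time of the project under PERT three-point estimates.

47 hours

te_A = (1 + 4·2 + 3)/6 = 12/6 = 2
te_B = (7 + 4·12 + 29)/6 = 84/6 = 14
te_C = (9 + 4·12 + 15)/6 = 72/6 = 12
te_D = (7 + 4·10 + 13)/6 = 60/6 = 10
te_E = (2 + 4·4 + 6)/6 = 24/6 = 4
te_F = (6 + 4·10 + 20)/6 = 66/6 = 11
te_G = (2 + 4·3 + 10)/6 = 24/6 = 4
te_H = (12 + 4·13 + 20)/6 = 84/6 = 14
te_I = (6 + 4·7 + 14)/6 = 48/6 = 8

Forward pass:
ES_A = 0; EF_A = 2
ES_B = 2; EF_B = 2+14 = 16
ES_C = 2; EF_C = 2+12 = 14
ES_D = 16; EF_D = 16+10 = 26
ES_E = 16; EF_E = 16+4 = 20
ES_F = 14; EF_F = 14+11 = 25
ES_G = 20; EF_G = 20+4 = 24
ES_H = 25; EF_H = 25+14 = 39
ES_I = max(EF_D=26, EF_E=20, EF_G=24, EF_H=39) = 39; EF_I = 39+8 = 47
Expected project duration μ = 47 hours. Critical path: A → C → F → H → I.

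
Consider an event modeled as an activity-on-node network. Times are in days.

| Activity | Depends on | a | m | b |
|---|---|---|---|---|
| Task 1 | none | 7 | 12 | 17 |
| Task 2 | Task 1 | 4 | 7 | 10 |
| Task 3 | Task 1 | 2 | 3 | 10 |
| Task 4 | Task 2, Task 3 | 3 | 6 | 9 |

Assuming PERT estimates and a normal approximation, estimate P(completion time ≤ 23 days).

te_Task 1 = (7 + 4·12 + 17)/6 = 72/6 = 12; σ²_Task 1 = ((17−7)/6)² = 2.778
te_Task 2 = (4 + 4·7 + 10)/6 = 42/6 = 7; σ²_Task 2 = ((10−4)/6)² = 1.000
te_Task 3 = (2 + 4·3 + 10)/6 = 24/6 = 4; σ²_Task 3 = ((10−2)/6)² = 1.778
te_Task 4 = (3 + 4·6 + 9)/6 = 36/6 = 6; σ²_Task 4 = ((9−3)/6)² = 1.000

Forward pass:
ES_Task 1 = 0; EF_Task 1 = 12
ES_Task 2 = 12; EF_Task 2 = 12+7 = 19
ES_Task 3 = 12; EF_Task 3 = 12+4 = 16
ES_Task 4 = max(EF_Task 2=19, EF_Task 3=16) = 19; EF_Task 4 = 19+6 = 25
Expected project duration μ = 25 days. Critical path: Task 1 → Task 2 → Task 4.

Variance along critical path = 2.778 + 1.000 + 1.000 = 4.778; σ = √4.778 = 2.186 days.
Z = (23 − 25) / 2.186 = -0.915
P(T ≤ 23) = Φ(-0.915) ≈ 0.180

0.180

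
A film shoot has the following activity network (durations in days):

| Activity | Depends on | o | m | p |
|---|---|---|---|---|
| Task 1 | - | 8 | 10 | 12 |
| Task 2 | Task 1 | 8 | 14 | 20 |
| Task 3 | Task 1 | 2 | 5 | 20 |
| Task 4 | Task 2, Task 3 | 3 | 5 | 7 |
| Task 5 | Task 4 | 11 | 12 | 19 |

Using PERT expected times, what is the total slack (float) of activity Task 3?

te_Task 1 = (8 + 4·10 + 12)/6 = 60/6 = 10
te_Task 2 = (8 + 4·14 + 20)/6 = 84/6 = 14
te_Task 3 = (2 + 4·5 + 20)/6 = 42/6 = 7
te_Task 4 = (3 + 4·5 + 7)/6 = 30/6 = 5
te_Task 5 = (11 + 4·12 + 19)/6 = 78/6 = 13

Forward pass:
ES_Task 1 = 0; EF_Task 1 = 10
ES_Task 2 = 10; EF_Task 2 = 10+14 = 24
ES_Task 3 = 10; EF_Task 3 = 10+7 = 17
ES_Task 4 = max(EF_Task 2=24, EF_Task 3=17) = 24; EF_Task 4 = 24+5 = 29
ES_Task 5 = 29; EF_Task 5 = 29+13 = 42
Expected project duration μ = 42 days. Critical path: Task 1 → Task 2 → Task 4 → Task 5.

Backward pass:
LF_Task 5 = 42; LS_Task 5 = 42−13 = 29
LF_Task 4 = LS_Task 5 = 29; LS_Task 4 = 29−5 = 24
LF_Task 3 = LS_Task 4 = 24; LS_Task 3 = 24−7 = 17
LF_Task 2 = LS_Task 4 = 24; LS_Task 2 = 24−14 = 10
LF_Task 1 = min(LS_Task 2=10, LS_Task 3=17) = 10; LS_Task 1 = 10−10 = 0
Slack_Task 3 = LS_Task 3 − ES_Task 3 = 17 − 10 = 7

7 days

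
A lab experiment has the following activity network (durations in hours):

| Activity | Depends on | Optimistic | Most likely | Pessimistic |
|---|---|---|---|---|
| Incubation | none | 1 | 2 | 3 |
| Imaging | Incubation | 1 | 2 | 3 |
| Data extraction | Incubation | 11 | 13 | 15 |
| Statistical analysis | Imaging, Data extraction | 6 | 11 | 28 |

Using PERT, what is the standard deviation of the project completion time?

3.74 hours

te_Incubation = (1 + 4·2 + 3)/6 = 12/6 = 2; σ²_Incubation = ((3−1)/6)² = 0.111
te_Imaging = (1 + 4·2 + 3)/6 = 12/6 = 2; σ²_Imaging = ((3−1)/6)² = 0.111
te_Data extraction = (11 + 4·13 + 15)/6 = 78/6 = 13; σ²_Data extraction = ((15−11)/6)² = 0.444
te_Statistical analysis = (6 + 4·11 + 28)/6 = 78/6 = 13; σ²_Statistical analysis = ((28−6)/6)² = 13.444

Forward pass:
ES_Incubation = 0; EF_Incubation = 2
ES_Imaging = 2; EF_Imaging = 2+2 = 4
ES_Data extraction = 2; EF_Data extraction = 2+13 = 15
ES_Statistical analysis = max(EF_Imaging=4, EF_Data extraction=15) = 15; EF_Statistical analysis = 15+13 = 28
Expected project duration μ = 28 hours. Critical path: Incubation → Data extraction → Statistical analysis.

Variance along critical path = 0.111 + 0.444 + 13.444 = 14.000
σ = √14.000 = 3.742 hours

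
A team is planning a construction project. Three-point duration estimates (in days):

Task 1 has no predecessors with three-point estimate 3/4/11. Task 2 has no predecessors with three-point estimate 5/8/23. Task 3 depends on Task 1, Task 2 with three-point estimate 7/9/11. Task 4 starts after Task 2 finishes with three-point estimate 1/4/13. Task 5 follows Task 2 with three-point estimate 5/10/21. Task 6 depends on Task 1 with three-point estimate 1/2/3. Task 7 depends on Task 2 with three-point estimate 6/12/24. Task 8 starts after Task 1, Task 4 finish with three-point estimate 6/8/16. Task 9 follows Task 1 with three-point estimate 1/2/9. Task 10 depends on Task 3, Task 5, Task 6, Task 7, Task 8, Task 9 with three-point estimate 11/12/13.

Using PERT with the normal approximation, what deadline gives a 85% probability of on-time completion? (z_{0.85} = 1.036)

40.1 days

te_Task 1 = (3 + 4·4 + 11)/6 = 30/6 = 5; σ²_Task 1 = ((11−3)/6)² = 1.778
te_Task 2 = (5 + 4·8 + 23)/6 = 60/6 = 10; σ²_Task 2 = ((23−5)/6)² = 9.000
te_Task 3 = (7 + 4·9 + 11)/6 = 54/6 = 9; σ²_Task 3 = ((11−7)/6)² = 0.444
te_Task 4 = (1 + 4·4 + 13)/6 = 30/6 = 5; σ²_Task 4 = ((13−1)/6)² = 4.000
te_Task 5 = (5 + 4·10 + 21)/6 = 66/6 = 11; σ²_Task 5 = ((21−5)/6)² = 7.111
te_Task 6 = (1 + 4·2 + 3)/6 = 12/6 = 2; σ²_Task 6 = ((3−1)/6)² = 0.111
te_Task 7 = (6 + 4·12 + 24)/6 = 78/6 = 13; σ²_Task 7 = ((24−6)/6)² = 9.000
te_Task 8 = (6 + 4·8 + 16)/6 = 54/6 = 9; σ²_Task 8 = ((16−6)/6)² = 2.778
te_Task 9 = (1 + 4·2 + 9)/6 = 18/6 = 3; σ²_Task 9 = ((9−1)/6)² = 1.778
te_Task 10 = (11 + 4·12 + 13)/6 = 72/6 = 12; σ²_Task 10 = ((13−11)/6)² = 0.111

Forward pass:
ES_Task 1 = 0; EF_Task 1 = 5
ES_Task 2 = 0; EF_Task 2 = 10
ES_Task 3 = max(EF_Task 1=5, EF_Task 2=10) = 10; EF_Task 3 = 10+9 = 19
ES_Task 4 = 10; EF_Task 4 = 10+5 = 15
ES_Task 5 = 10; EF_Task 5 = 10+11 = 21
ES_Task 6 = 5; EF_Task 6 = 5+2 = 7
ES_Task 7 = 10; EF_Task 7 = 10+13 = 23
ES_Task 8 = max(EF_Task 1=5, EF_Task 4=15) = 15; EF_Task 8 = 15+9 = 24
ES_Task 9 = 5; EF_Task 9 = 5+3 = 8
ES_Task 10 = max(EF_Task 3=19, EF_Task 5=21, EF_Task 6=7, EF_Task 7=23, EF_Task 8=24, EF_Task 9=8) = 24; EF_Task 10 = 24+12 = 36
Expected project duration μ = 36 days. Critical path: Task 2 → Task 4 → Task 8 → Task 10.

Variance along critical path = 9.000 + 4.000 + 2.778 + 0.111 = 15.889; σ = 3.986 days.
D = μ + z·σ = 36 + 1.036·3.986 = 40.1 days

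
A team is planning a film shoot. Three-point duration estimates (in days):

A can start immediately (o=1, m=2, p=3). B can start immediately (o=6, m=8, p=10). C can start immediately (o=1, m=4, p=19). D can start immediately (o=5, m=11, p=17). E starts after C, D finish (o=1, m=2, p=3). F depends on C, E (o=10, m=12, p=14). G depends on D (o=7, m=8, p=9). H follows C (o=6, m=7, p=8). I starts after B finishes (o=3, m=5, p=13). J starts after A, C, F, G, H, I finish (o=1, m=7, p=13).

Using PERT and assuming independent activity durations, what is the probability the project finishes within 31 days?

te_A = (1 + 4·2 + 3)/6 = 12/6 = 2; σ²_A = ((3−1)/6)² = 0.111
te_B = (6 + 4·8 + 10)/6 = 48/6 = 8; σ²_B = ((10−6)/6)² = 0.444
te_C = (1 + 4·4 + 19)/6 = 36/6 = 6; σ²_C = ((19−1)/6)² = 9.000
te_D = (5 + 4·11 + 17)/6 = 66/6 = 11; σ²_D = ((17−5)/6)² = 4.000
te_E = (1 + 4·2 + 3)/6 = 12/6 = 2; σ²_E = ((3−1)/6)² = 0.111
te_F = (10 + 4·12 + 14)/6 = 72/6 = 12; σ²_F = ((14−10)/6)² = 0.444
te_G = (7 + 4·8 + 9)/6 = 48/6 = 8; σ²_G = ((9−7)/6)² = 0.111
te_H = (6 + 4·7 + 8)/6 = 42/6 = 7; σ²_H = ((8−6)/6)² = 0.111
te_I = (3 + 4·5 + 13)/6 = 36/6 = 6; σ²_I = ((13−3)/6)² = 2.778
te_J = (1 + 4·7 + 13)/6 = 42/6 = 7; σ²_J = ((13−1)/6)² = 4.000

Forward pass:
ES_A = 0; EF_A = 2
ES_B = 0; EF_B = 8
ES_C = 0; EF_C = 6
ES_D = 0; EF_D = 11
ES_E = max(EF_C=6, EF_D=11) = 11; EF_E = 11+2 = 13
ES_F = max(EF_C=6, EF_E=13) = 13; EF_F = 13+12 = 25
ES_G = 11; EF_G = 11+8 = 19
ES_H = 6; EF_H = 6+7 = 13
ES_I = 8; EF_I = 8+6 = 14
ES_J = max(EF_A=2, EF_C=6, EF_F=25, EF_G=19, EF_H=13, EF_I=14) = 25; EF_J = 25+7 = 32
Expected project duration μ = 32 days. Critical path: D → E → F → J.

Variance along critical path = 4.000 + 0.111 + 0.444 + 4.000 = 8.556; σ = √8.556 = 2.925 days.
Z = (31 − 32) / 2.925 = -0.342
P(T ≤ 31) = Φ(-0.342) ≈ 0.366

0.366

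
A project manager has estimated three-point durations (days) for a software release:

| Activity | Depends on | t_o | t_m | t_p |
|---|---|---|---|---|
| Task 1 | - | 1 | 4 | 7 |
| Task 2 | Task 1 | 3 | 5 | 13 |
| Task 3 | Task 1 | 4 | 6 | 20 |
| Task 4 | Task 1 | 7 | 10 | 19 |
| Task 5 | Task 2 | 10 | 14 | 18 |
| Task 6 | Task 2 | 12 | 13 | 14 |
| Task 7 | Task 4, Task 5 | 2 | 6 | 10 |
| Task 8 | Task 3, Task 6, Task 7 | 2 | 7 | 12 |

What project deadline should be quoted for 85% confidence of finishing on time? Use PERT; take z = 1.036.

te_Task 1 = (1 + 4·4 + 7)/6 = 24/6 = 4; σ²_Task 1 = ((7−1)/6)² = 1.000
te_Task 2 = (3 + 4·5 + 13)/6 = 36/6 = 6; σ²_Task 2 = ((13−3)/6)² = 2.778
te_Task 3 = (4 + 4·6 + 20)/6 = 48/6 = 8; σ²_Task 3 = ((20−4)/6)² = 7.111
te_Task 4 = (7 + 4·10 + 19)/6 = 66/6 = 11; σ²_Task 4 = ((19−7)/6)² = 4.000
te_Task 5 = (10 + 4·14 + 18)/6 = 84/6 = 14; σ²_Task 5 = ((18−10)/6)² = 1.778
te_Task 6 = (12 + 4·13 + 14)/6 = 78/6 = 13; σ²_Task 6 = ((14−12)/6)² = 0.111
te_Task 7 = (2 + 4·6 + 10)/6 = 36/6 = 6; σ²_Task 7 = ((10−2)/6)² = 1.778
te_Task 8 = (2 + 4·7 + 12)/6 = 42/6 = 7; σ²_Task 8 = ((12−2)/6)² = 2.778

Forward pass:
ES_Task 1 = 0; EF_Task 1 = 4
ES_Task 2 = 4; EF_Task 2 = 4+6 = 10
ES_Task 3 = 4; EF_Task 3 = 4+8 = 12
ES_Task 4 = 4; EF_Task 4 = 4+11 = 15
ES_Task 5 = 10; EF_Task 5 = 10+14 = 24
ES_Task 6 = 10; EF_Task 6 = 10+13 = 23
ES_Task 7 = max(EF_Task 4=15, EF_Task 5=24) = 24; EF_Task 7 = 24+6 = 30
ES_Task 8 = max(EF_Task 3=12, EF_Task 6=23, EF_Task 7=30) = 30; EF_Task 8 = 30+7 = 37
Expected project duration μ = 37 days. Critical path: Task 1 → Task 2 → Task 5 → Task 7 → Task 8.

Variance along critical path = 1.000 + 2.778 + 1.778 + 1.778 + 2.778 = 10.111; σ = 3.180 days.
D = μ + z·σ = 37 + 1.036·3.180 = 40.3 days

40.3 days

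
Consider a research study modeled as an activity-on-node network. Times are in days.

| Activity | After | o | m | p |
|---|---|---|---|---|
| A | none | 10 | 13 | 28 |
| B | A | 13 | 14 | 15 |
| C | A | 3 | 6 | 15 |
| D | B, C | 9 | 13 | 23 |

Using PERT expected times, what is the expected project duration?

te_A = (10 + 4·13 + 28)/6 = 90/6 = 15
te_B = (13 + 4·14 + 15)/6 = 84/6 = 14
te_C = (3 + 4·6 + 15)/6 = 42/6 = 7
te_D = (9 + 4·13 + 23)/6 = 84/6 = 14

Forward pass:
ES_A = 0; EF_A = 15
ES_B = 15; EF_B = 15+14 = 29
ES_C = 15; EF_C = 15+7 = 22
ES_D = max(EF_B=29, EF_C=22) = 29; EF_D = 29+14 = 43
Expected project duration μ = 43 days. Critical path: A → B → D.

43 days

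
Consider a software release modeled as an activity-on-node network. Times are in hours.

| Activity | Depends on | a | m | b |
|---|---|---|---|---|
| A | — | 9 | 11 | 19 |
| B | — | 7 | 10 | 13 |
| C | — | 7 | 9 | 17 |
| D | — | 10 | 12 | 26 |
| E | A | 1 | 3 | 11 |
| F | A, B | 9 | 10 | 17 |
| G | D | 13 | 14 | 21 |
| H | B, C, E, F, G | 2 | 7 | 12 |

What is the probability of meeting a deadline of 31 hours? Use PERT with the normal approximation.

te_A = (9 + 4·11 + 19)/6 = 72/6 = 12; σ²_A = ((19−9)/6)² = 2.778
te_B = (7 + 4·10 + 13)/6 = 60/6 = 10; σ²_B = ((13−7)/6)² = 1.000
te_C = (7 + 4·9 + 17)/6 = 60/6 = 10; σ²_C = ((17−7)/6)² = 2.778
te_D = (10 + 4·12 + 26)/6 = 84/6 = 14; σ²_D = ((26−10)/6)² = 7.111
te_E = (1 + 4·3 + 11)/6 = 24/6 = 4; σ²_E = ((11−1)/6)² = 2.778
te_F = (9 + 4·10 + 17)/6 = 66/6 = 11; σ²_F = ((17−9)/6)² = 1.778
te_G = (13 + 4·14 + 21)/6 = 90/6 = 15; σ²_G = ((21−13)/6)² = 1.778
te_H = (2 + 4·7 + 12)/6 = 42/6 = 7; σ²_H = ((12−2)/6)² = 2.778

Forward pass:
ES_A = 0; EF_A = 12
ES_B = 0; EF_B = 10
ES_C = 0; EF_C = 10
ES_D = 0; EF_D = 14
ES_E = 12; EF_E = 12+4 = 16
ES_F = max(EF_A=12, EF_B=10) = 12; EF_F = 12+11 = 23
ES_G = 14; EF_G = 14+15 = 29
ES_H = max(EF_B=10, EF_C=10, EF_E=16, EF_F=23, EF_G=29) = 29; EF_H = 29+7 = 36
Expected project duration μ = 36 hours. Critical path: D → G → H.

Variance along critical path = 7.111 + 1.778 + 2.778 = 11.667; σ = √11.667 = 3.416 hours.
Z = (31 − 36) / 3.416 = -1.464
P(T ≤ 31) = Φ(-1.464) ≈ 0.072

0.072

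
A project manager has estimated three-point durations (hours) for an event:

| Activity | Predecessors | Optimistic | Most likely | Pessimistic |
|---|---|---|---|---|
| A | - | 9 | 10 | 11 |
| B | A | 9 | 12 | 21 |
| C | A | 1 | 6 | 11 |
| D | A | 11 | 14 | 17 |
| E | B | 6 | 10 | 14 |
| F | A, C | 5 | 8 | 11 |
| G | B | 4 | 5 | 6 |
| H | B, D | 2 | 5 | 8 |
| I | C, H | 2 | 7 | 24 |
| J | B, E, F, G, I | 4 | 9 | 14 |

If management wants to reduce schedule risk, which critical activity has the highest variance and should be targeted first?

te_A = (9 + 4·10 + 11)/6 = 60/6 = 10; σ²_A = ((11−9)/6)² = 0.111
te_B = (9 + 4·12 + 21)/6 = 78/6 = 13; σ²_B = ((21−9)/6)² = 4.000
te_C = (1 + 4·6 + 11)/6 = 36/6 = 6; σ²_C = ((11−1)/6)² = 2.778
te_D = (11 + 4·14 + 17)/6 = 84/6 = 14; σ²_D = ((17−11)/6)² = 1.000
te_E = (6 + 4·10 + 14)/6 = 60/6 = 10; σ²_E = ((14−6)/6)² = 1.778
te_F = (5 + 4·8 + 11)/6 = 48/6 = 8; σ²_F = ((11−5)/6)² = 1.000
te_G = (4 + 4·5 + 6)/6 = 30/6 = 5; σ²_G = ((6−4)/6)² = 0.111
te_H = (2 + 4·5 + 8)/6 = 30/6 = 5; σ²_H = ((8−2)/6)² = 1.000
te_I = (2 + 4·7 + 24)/6 = 54/6 = 9; σ²_I = ((24−2)/6)² = 13.444
te_J = (4 + 4·9 + 14)/6 = 54/6 = 9; σ²_J = ((14−4)/6)² = 2.778

Forward pass:
ES_A = 0; EF_A = 10
ES_B = 10; EF_B = 10+13 = 23
ES_C = 10; EF_C = 10+6 = 16
ES_D = 10; EF_D = 10+14 = 24
ES_E = 23; EF_E = 23+10 = 33
ES_F = max(EF_A=10, EF_C=16) = 16; EF_F = 16+8 = 24
ES_G = 23; EF_G = 23+5 = 28
ES_H = max(EF_B=23, EF_D=24) = 24; EF_H = 24+5 = 29
ES_I = max(EF_C=16, EF_H=29) = 29; EF_I = 29+9 = 38
ES_J = max(EF_B=23, EF_E=33, EF_F=24, EF_G=28, EF_I=38) = 38; EF_J = 38+9 = 47
Expected project duration μ = 47 hours. Critical path: A → D → H → I → J.

Variances on critical path: σ²_A=0.111, σ²_D=1.000, σ²_H=1.000, σ²_I=13.444, σ²_J=2.778.
Largest is σ²_I = 13.444.

I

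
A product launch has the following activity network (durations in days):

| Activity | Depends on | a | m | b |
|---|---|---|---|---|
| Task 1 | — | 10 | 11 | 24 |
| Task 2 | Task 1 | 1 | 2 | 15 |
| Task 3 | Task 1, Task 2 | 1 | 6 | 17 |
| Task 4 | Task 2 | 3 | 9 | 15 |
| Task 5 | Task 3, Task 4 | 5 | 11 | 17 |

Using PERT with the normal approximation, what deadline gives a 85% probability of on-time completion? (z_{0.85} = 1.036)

41.5 days

te_Task 1 = (10 + 4·11 + 24)/6 = 78/6 = 13; σ²_Task 1 = ((24−10)/6)² = 5.444
te_Task 2 = (1 + 4·2 + 15)/6 = 24/6 = 4; σ²_Task 2 = ((15−1)/6)² = 5.444
te_Task 3 = (1 + 4·6 + 17)/6 = 42/6 = 7; σ²_Task 3 = ((17−1)/6)² = 7.111
te_Task 4 = (3 + 4·9 + 15)/6 = 54/6 = 9; σ²_Task 4 = ((15−3)/6)² = 4.000
te_Task 5 = (5 + 4·11 + 17)/6 = 66/6 = 11; σ²_Task 5 = ((17−5)/6)² = 4.000

Forward pass:
ES_Task 1 = 0; EF_Task 1 = 13
ES_Task 2 = 13; EF_Task 2 = 13+4 = 17
ES_Task 3 = max(EF_Task 1=13, EF_Task 2=17) = 17; EF_Task 3 = 17+7 = 24
ES_Task 4 = 17; EF_Task 4 = 17+9 = 26
ES_Task 5 = max(EF_Task 3=24, EF_Task 4=26) = 26; EF_Task 5 = 26+11 = 37
Expected project duration μ = 37 days. Critical path: Task 1 → Task 2 → Task 4 → Task 5.

Variance along critical path = 5.444 + 5.444 + 4.000 + 4.000 = 18.889; σ = 4.346 days.
D = μ + z·σ = 37 + 1.036·4.346 = 41.5 days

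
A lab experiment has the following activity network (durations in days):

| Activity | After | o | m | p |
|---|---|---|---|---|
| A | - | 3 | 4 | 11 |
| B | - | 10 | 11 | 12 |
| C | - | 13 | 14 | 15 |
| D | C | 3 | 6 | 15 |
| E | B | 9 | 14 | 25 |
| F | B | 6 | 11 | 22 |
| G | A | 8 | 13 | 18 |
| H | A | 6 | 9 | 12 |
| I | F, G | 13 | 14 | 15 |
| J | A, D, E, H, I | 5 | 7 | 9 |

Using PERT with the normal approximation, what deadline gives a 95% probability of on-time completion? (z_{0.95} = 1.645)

te_A = (3 + 4·4 + 11)/6 = 30/6 = 5; σ²_A = ((11−3)/6)² = 1.778
te_B = (10 + 4·11 + 12)/6 = 66/6 = 11; σ²_B = ((12−10)/6)² = 0.111
te_C = (13 + 4·14 + 15)/6 = 84/6 = 14; σ²_C = ((15−13)/6)² = 0.111
te_D = (3 + 4·6 + 15)/6 = 42/6 = 7; σ²_D = ((15−3)/6)² = 4.000
te_E = (9 + 4·14 + 25)/6 = 90/6 = 15; σ²_E = ((25−9)/6)² = 7.111
te_F = (6 + 4·11 + 22)/6 = 72/6 = 12; σ²_F = ((22−6)/6)² = 7.111
te_G = (8 + 4·13 + 18)/6 = 78/6 = 13; σ²_G = ((18−8)/6)² = 2.778
te_H = (6 + 4·9 + 12)/6 = 54/6 = 9; σ²_H = ((12−6)/6)² = 1.000
te_I = (13 + 4·14 + 15)/6 = 84/6 = 14; σ²_I = ((15−13)/6)² = 0.111
te_J = (5 + 4·7 + 9)/6 = 42/6 = 7; σ²_J = ((9−5)/6)² = 0.444

Forward pass:
ES_A = 0; EF_A = 5
ES_B = 0; EF_B = 11
ES_C = 0; EF_C = 14
ES_D = 14; EF_D = 14+7 = 21
ES_E = 11; EF_E = 11+15 = 26
ES_F = 11; EF_F = 11+12 = 23
ES_G = 5; EF_G = 5+13 = 18
ES_H = 5; EF_H = 5+9 = 14
ES_I = max(EF_F=23, EF_G=18) = 23; EF_I = 23+14 = 37
ES_J = max(EF_A=5, EF_D=21, EF_E=26, EF_H=14, EF_I=37) = 37; EF_J = 37+7 = 44
Expected project duration μ = 44 days. Critical path: B → F → I → J.

Variance along critical path = 0.111 + 7.111 + 0.111 + 0.444 = 7.778; σ = 2.789 days.
D = μ + z·σ = 44 + 1.645·2.789 = 48.6 days

48.6 days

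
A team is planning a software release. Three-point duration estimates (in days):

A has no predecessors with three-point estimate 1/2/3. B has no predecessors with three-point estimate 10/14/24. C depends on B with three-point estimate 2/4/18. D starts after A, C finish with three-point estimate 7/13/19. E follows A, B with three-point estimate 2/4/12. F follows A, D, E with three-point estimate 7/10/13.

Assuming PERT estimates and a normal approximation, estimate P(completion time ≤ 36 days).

0.028

te_A = (1 + 4·2 + 3)/6 = 12/6 = 2; σ²_A = ((3−1)/6)² = 0.111
te_B = (10 + 4·14 + 24)/6 = 90/6 = 15; σ²_B = ((24−10)/6)² = 5.444
te_C = (2 + 4·4 + 18)/6 = 36/6 = 6; σ²_C = ((18−2)/6)² = 7.111
te_D = (7 + 4·13 + 19)/6 = 78/6 = 13; σ²_D = ((19−7)/6)² = 4.000
te_E = (2 + 4·4 + 12)/6 = 30/6 = 5; σ²_E = ((12−2)/6)² = 2.778
te_F = (7 + 4·10 + 13)/6 = 60/6 = 10; σ²_F = ((13−7)/6)² = 1.000

Forward pass:
ES_A = 0; EF_A = 2
ES_B = 0; EF_B = 15
ES_C = 15; EF_C = 15+6 = 21
ES_D = max(EF_A=2, EF_C=21) = 21; EF_D = 21+13 = 34
ES_E = max(EF_A=2, EF_B=15) = 15; EF_E = 15+5 = 20
ES_F = max(EF_A=2, EF_D=34, EF_E=20) = 34; EF_F = 34+10 = 44
Expected project duration μ = 44 days. Critical path: B → C → D → F.

Variance along critical path = 5.444 + 7.111 + 4.000 + 1.000 = 17.556; σ = √17.556 = 4.190 days.
Z = (36 − 44) / 4.190 = -1.909
P(T ≤ 36) = Φ(-1.909) ≈ 0.028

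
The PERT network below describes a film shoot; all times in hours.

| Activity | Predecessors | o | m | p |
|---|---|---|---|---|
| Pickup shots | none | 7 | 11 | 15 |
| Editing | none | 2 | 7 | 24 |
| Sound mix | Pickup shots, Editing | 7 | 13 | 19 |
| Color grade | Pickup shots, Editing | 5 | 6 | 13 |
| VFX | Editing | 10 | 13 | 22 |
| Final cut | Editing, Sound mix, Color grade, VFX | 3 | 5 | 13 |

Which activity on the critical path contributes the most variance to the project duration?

te_Pickup shots = (7 + 4·11 + 15)/6 = 66/6 = 11; σ²_Pickup shots = ((15−7)/6)² = 1.778
te_Editing = (2 + 4·7 + 24)/6 = 54/6 = 9; σ²_Editing = ((24−2)/6)² = 13.444
te_Sound mix = (7 + 4·13 + 19)/6 = 78/6 = 13; σ²_Sound mix = ((19−7)/6)² = 4.000
te_Color grade = (5 + 4·6 + 13)/6 = 42/6 = 7; σ²_Color grade = ((13−5)/6)² = 1.778
te_VFX = (10 + 4·13 + 22)/6 = 84/6 = 14; σ²_VFX = ((22−10)/6)² = 4.000
te_Final cut = (3 + 4·5 + 13)/6 = 36/6 = 6; σ²_Final cut = ((13−3)/6)² = 2.778

Forward pass:
ES_Pickup shots = 0; EF_Pickup shots = 11
ES_Editing = 0; EF_Editing = 9
ES_Sound mix = max(EF_Pickup shots=11, EF_Editing=9) = 11; EF_Sound mix = 11+13 = 24
ES_Color grade = max(EF_Pickup shots=11, EF_Editing=9) = 11; EF_Color grade = 11+7 = 18
ES_VFX = 9; EF_VFX = 9+14 = 23
ES_Final cut = max(EF_Editing=9, EF_Sound mix=24, EF_Color grade=18, EF_VFX=23) = 24; EF_Final cut = 24+6 = 30
Expected project duration μ = 30 hours. Critical path: Pickup shots → Sound mix → Final cut.

Variances on critical path: σ²_Pickup shots=1.778, σ²_Sound mix=4.000, σ²_Final cut=2.778.
Largest is σ²_Sound mix = 4.000.

Sound mix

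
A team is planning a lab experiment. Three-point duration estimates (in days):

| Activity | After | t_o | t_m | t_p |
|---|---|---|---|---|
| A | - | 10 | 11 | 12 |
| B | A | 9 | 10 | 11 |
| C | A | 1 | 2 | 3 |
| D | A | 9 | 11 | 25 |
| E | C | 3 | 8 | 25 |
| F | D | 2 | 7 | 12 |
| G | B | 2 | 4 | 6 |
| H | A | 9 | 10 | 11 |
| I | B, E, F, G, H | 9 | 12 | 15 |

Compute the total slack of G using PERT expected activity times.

6 days

te_A = (10 + 4·11 + 12)/6 = 66/6 = 11
te_B = (9 + 4·10 + 11)/6 = 60/6 = 10
te_C = (1 + 4·2 + 3)/6 = 12/6 = 2
te_D = (9 + 4·11 + 25)/6 = 78/6 = 13
te_E = (3 + 4·8 + 25)/6 = 60/6 = 10
te_F = (2 + 4·7 + 12)/6 = 42/6 = 7
te_G = (2 + 4·4 + 6)/6 = 24/6 = 4
te_H = (9 + 4·10 + 11)/6 = 60/6 = 10
te_I = (9 + 4·12 + 15)/6 = 72/6 = 12

Forward pass:
ES_A = 0; EF_A = 11
ES_B = 11; EF_B = 11+10 = 21
ES_C = 11; EF_C = 11+2 = 13
ES_D = 11; EF_D = 11+13 = 24
ES_E = 13; EF_E = 13+10 = 23
ES_F = 24; EF_F = 24+7 = 31
ES_G = 21; EF_G = 21+4 = 25
ES_H = 11; EF_H = 11+10 = 21
ES_I = max(EF_B=21, EF_E=23, EF_F=31, EF_G=25, EF_H=21) = 31; EF_I = 31+12 = 43
Expected project duration μ = 43 days. Critical path: A → D → F → I.

Backward pass:
LF_I = 43; LS_I = 43−12 = 31
LF_H = LS_I = 31; LS_H = 31−10 = 21
LF_G = LS_I = 31; LS_G = 31−4 = 27
LF_F = LS_I = 31; LS_F = 31−7 = 24
LF_E = LS_I = 31; LS_E = 31−10 = 21
LF_D = LS_F = 24; LS_D = 24−13 = 11
LF_C = LS_E = 21; LS_C = 21−2 = 19
LF_B = min(LS_G=27, LS_I=31) = 27; LS_B = 27−10 = 17
LF_A = min(LS_B=17, LS_C=19, LS_D=11, LS_H=21) = 11; LS_A = 11−11 = 0
Slack_G = LS_G − ES_G = 27 − 21 = 6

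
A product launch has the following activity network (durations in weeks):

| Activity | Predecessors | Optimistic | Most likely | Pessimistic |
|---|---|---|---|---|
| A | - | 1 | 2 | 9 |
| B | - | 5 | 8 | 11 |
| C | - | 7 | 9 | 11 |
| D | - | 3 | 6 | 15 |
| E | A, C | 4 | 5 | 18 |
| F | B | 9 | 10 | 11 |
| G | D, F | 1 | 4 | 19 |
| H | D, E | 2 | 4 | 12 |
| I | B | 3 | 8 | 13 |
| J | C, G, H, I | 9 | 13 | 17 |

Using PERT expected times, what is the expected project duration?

37 weeks

te_A = (1 + 4·2 + 9)/6 = 18/6 = 3
te_B = (5 + 4·8 + 11)/6 = 48/6 = 8
te_C = (7 + 4·9 + 11)/6 = 54/6 = 9
te_D = (3 + 4·6 + 15)/6 = 42/6 = 7
te_E = (4 + 4·5 + 18)/6 = 42/6 = 7
te_F = (9 + 4·10 + 11)/6 = 60/6 = 10
te_G = (1 + 4·4 + 19)/6 = 36/6 = 6
te_H = (2 + 4·4 + 12)/6 = 30/6 = 5
te_I = (3 + 4·8 + 13)/6 = 48/6 = 8
te_J = (9 + 4·13 + 17)/6 = 78/6 = 13

Forward pass:
ES_A = 0; EF_A = 3
ES_B = 0; EF_B = 8
ES_C = 0; EF_C = 9
ES_D = 0; EF_D = 7
ES_E = max(EF_A=3, EF_C=9) = 9; EF_E = 9+7 = 16
ES_F = 8; EF_F = 8+10 = 18
ES_G = max(EF_D=7, EF_F=18) = 18; EF_G = 18+6 = 24
ES_H = max(EF_D=7, EF_E=16) = 16; EF_H = 16+5 = 21
ES_I = 8; EF_I = 8+8 = 16
ES_J = max(EF_C=9, EF_G=24, EF_H=21, EF_I=16) = 24; EF_J = 24+13 = 37
Expected project duration μ = 37 weeks. Critical path: B → F → G → J.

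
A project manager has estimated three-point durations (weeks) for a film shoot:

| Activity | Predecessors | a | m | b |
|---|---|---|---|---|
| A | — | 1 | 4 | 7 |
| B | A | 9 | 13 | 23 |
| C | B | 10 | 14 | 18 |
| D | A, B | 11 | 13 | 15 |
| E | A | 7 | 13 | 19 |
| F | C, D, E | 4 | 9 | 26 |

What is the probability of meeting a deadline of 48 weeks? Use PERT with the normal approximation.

te_A = (1 + 4·4 + 7)/6 = 24/6 = 4; σ²_A = ((7−1)/6)² = 1.000
te_B = (9 + 4·13 + 23)/6 = 84/6 = 14; σ²_B = ((23−9)/6)² = 5.444
te_C = (10 + 4·14 + 18)/6 = 84/6 = 14; σ²_C = ((18−10)/6)² = 1.778
te_D = (11 + 4·13 + 15)/6 = 78/6 = 13; σ²_D = ((15−11)/6)² = 0.444
te_E = (7 + 4·13 + 19)/6 = 78/6 = 13; σ²_E = ((19−7)/6)² = 4.000
te_F = (4 + 4·9 + 26)/6 = 66/6 = 11; σ²_F = ((26−4)/6)² = 13.444

Forward pass:
ES_A = 0; EF_A = 4
ES_B = 4; EF_B = 4+14 = 18
ES_C = 18; EF_C = 18+14 = 32
ES_D = max(EF_A=4, EF_B=18) = 18; EF_D = 18+13 = 31
ES_E = 4; EF_E = 4+13 = 17
ES_F = max(EF_C=32, EF_D=31, EF_E=17) = 32; EF_F = 32+11 = 43
Expected project duration μ = 43 weeks. Critical path: A → B → C → F.

Variance along critical path = 1.000 + 5.444 + 1.778 + 13.444 = 21.667; σ = √21.667 = 4.655 weeks.
Z = (48 − 43) / 4.655 = 1.074
P(T ≤ 48) = Φ(1.074) ≈ 0.859

0.859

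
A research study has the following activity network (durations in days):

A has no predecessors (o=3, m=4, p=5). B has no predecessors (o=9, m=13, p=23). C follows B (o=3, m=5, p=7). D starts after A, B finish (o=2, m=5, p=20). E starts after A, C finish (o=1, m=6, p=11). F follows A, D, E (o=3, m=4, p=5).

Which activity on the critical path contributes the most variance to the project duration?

te_A = (3 + 4·4 + 5)/6 = 24/6 = 4; σ²_A = ((5−3)/6)² = 0.111
te_B = (9 + 4·13 + 23)/6 = 84/6 = 14; σ²_B = ((23−9)/6)² = 5.444
te_C = (3 + 4·5 + 7)/6 = 30/6 = 5; σ²_C = ((7−3)/6)² = 0.444
te_D = (2 + 4·5 + 20)/6 = 42/6 = 7; σ²_D = ((20−2)/6)² = 9.000
te_E = (1 + 4·6 + 11)/6 = 36/6 = 6; σ²_E = ((11−1)/6)² = 2.778
te_F = (3 + 4·4 + 5)/6 = 24/6 = 4; σ²_F = ((5−3)/6)² = 0.111

Forward pass:
ES_A = 0; EF_A = 4
ES_B = 0; EF_B = 14
ES_C = 14; EF_C = 14+5 = 19
ES_D = max(EF_A=4, EF_B=14) = 14; EF_D = 14+7 = 21
ES_E = max(EF_A=4, EF_C=19) = 19; EF_E = 19+6 = 25
ES_F = max(EF_A=4, EF_D=21, EF_E=25) = 25; EF_F = 25+4 = 29
Expected project duration μ = 29 days. Critical path: B → C → E → F.

Variances on critical path: σ²_B=5.444, σ²_C=0.444, σ²_E=2.778, σ²_F=0.111.
Largest is σ²_B = 5.444.

B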